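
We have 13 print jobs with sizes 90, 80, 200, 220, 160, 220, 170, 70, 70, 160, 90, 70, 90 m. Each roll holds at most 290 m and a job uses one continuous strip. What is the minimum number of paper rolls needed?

Total = 220 + 220 + 200 + 170 + 160 + 160 + 90 + 90 + 90 + 80 + 70 + 70 + 70 = 1690 m.
Lower bound: ⌈1690/290⌉ = 6 paper rolls.
A packing using 7 paper rolls:
  roll 1: 220 + 70 = 290
  roll 2: 220 + 70 = 290
  roll 3: 200 + 90 = 290
  roll 4: 170 + 90 = 260
  roll 5: 160 + 90 = 250
  roll 6: 160 + 80 = 240
  roll 7: 70 = 70
No arrangement into 6 paper rolls stays within capacity, so 7 is optimal.

7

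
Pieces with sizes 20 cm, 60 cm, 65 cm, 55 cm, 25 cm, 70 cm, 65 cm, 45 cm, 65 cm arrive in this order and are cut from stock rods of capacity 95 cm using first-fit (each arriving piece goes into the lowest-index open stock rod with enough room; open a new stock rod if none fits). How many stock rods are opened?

7

  20 → stock rod 1 (new)  [load 20/95]
  60 → stock rod 1  [load 80/95]
  65 → stock rod 2 (new)  [load 65/95]
  55 → stock rod 3 (new)  [load 55/95]
  25 → stock rod 2  [load 90/95]
  70 → stock rod 4 (new)  [load 70/95]
  65 → stock rod 5 (new)  [load 65/95]
  45 → stock rod 6 (new)  [load 45/95]
  65 → stock rod 7 (new)  [load 65/95]
7 stock rods opened.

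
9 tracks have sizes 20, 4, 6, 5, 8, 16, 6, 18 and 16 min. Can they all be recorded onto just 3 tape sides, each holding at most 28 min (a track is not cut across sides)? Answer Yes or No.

No

Total = 99 min; ⌈99/28⌉ = 4.
At least 4 tape sides are required, but only 3 are allowed.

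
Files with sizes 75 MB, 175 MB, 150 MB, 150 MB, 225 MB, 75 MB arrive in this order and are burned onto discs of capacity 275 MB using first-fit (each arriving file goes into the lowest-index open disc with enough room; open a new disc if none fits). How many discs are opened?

  75 → disc 1 (new)  [load 75/275]
  175 → disc 1  [load 250/275]
  150 → disc 2 (new)  [load 150/275]
  150 → disc 3 (new)  [load 150/275]
  225 → disc 4 (new)  [load 225/275]
  75 → disc 2  [load 225/275]
4 discs opened.

4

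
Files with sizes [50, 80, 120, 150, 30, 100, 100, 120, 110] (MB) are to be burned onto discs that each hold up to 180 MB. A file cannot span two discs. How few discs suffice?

6

Total = 150 + 120 + 120 + 110 + 100 + 100 + 80 + 50 + 30 = 860 MB.
Lower bound: ⌈860/180⌉ = 5 discs.
Also, 6 files each exceed 90 MB, and no two of those can share a disc, so at least 6 discs are needed.
A packing using 6 discs:
  disc 1: 150 + 30 = 180
  disc 2: 120 + 50 = 170
  disc 3: 120 = 120
  disc 4: 110 = 110
  disc 5: 100 + 80 = 180
  disc 6: 100 = 100
This matches the lower bound, so 6 is optimal.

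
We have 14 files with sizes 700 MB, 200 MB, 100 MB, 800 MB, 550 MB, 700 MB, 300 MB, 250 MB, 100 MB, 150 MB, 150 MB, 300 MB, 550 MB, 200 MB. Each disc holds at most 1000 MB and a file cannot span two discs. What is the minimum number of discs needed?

6

Total = 800 + 700 + 700 + 550 + 550 + 300 + 300 + 250 + 200 + 200 + 150 + 150 + 100 + 100 = 5050 MB.
Lower bound: ⌈5050/1000⌉ = 6 discs.
A packing using 6 discs:
  disc 1: 800 + 200 = 1000
  disc 2: 700 + 300 = 1000
  disc 3: 700 + 300 = 1000
  disc 4: 550 + 250 + 200 = 1000
  disc 5: 550 + 150 + 150 + 100 = 950
  disc 6: 100 = 100
This matches the lower bound, so 6 is optimal.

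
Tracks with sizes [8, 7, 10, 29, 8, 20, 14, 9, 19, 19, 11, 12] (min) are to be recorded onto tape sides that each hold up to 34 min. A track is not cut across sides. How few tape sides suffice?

6

Total = 29 + 20 + 19 + 19 + 14 + 12 + 11 + 10 + 9 + 8 + 8 + 7 = 166 min.
Lower bound: ⌈166/34⌉ = 5 tape sides.
A packing using 6 tape sides:
  side 1: 29 = 29
  side 2: 20 + 14 = 34
  side 3: 19 + 12 = 31
  side 4: 19 + 11 = 30
  side 5: 10 + 9 + 8 + 7 = 34
  side 6: 8 = 8
No arrangement into 5 tape sides stays within capacity, so 6 is optimal.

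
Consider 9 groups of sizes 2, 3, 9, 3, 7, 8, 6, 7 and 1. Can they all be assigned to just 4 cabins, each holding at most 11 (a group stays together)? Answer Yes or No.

No

Total = 46; ⌈46/11⌉ = 5.
At least 5 cabins are required, but only 4 are allowed.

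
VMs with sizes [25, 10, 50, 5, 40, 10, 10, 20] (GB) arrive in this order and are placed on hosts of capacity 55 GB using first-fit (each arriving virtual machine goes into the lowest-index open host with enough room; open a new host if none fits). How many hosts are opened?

4

  25 → host 1 (new)  [load 25/55]
  10 → host 1  [load 35/55]
  50 → host 2 (new)  [load 50/55]
  5 → host 1  [load 40/55]
  40 → host 3 (new)  [load 40/55]
  10 → host 1  [load 50/55]
  10 → host 3  [load 50/55]
  20 → host 4 (new)  [load 20/55]
4 hosts opened.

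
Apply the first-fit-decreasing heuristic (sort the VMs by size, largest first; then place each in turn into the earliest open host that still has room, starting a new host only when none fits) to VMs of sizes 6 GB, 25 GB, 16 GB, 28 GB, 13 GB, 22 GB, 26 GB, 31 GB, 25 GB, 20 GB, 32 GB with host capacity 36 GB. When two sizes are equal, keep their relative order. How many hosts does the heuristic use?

8

Sorted descending: 32, 31, 28, 26, 25, 25, 22, 20, 16, 13, 6.
  32 → host 1 (new)  [load 32/36]
  31 → host 2 (new)  [load 31/36]
  28 → host 3 (new)  [load 28/36]
  26 → host 4 (new)  [load 26/36]
  25 → host 5 (new)  [load 25/36]
  25 → host 6 (new)  [load 25/36]
  22 → host 7 (new)  [load 22/36]
  20 → host 8 (new)  [load 20/36]
  16 → host 8  [load 36/36]
  13 → host 7  [load 35/36]
  6 → host 3  [load 34/36]
8 hosts opened.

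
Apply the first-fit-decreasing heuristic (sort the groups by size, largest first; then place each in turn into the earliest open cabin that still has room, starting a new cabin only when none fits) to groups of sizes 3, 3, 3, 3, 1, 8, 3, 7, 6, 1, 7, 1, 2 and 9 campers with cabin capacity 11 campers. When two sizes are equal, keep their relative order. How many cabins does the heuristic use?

Sorted descending: 9, 8, 7, 7, 6, 3, 3, 3, 3, 3, 2, 1, 1, 1.
  9 → cabin 1 (new)  [load 9/11]
  8 → cabin 2 (new)  [load 8/11]
  7 → cabin 3 (new)  [load 7/11]
  7 → cabin 4 (new)  [load 7/11]
  6 → cabin 5 (new)  [load 6/11]
  3 → cabin 2  [load 11/11]
  3 → cabin 3  [load 10/11]
  3 → cabin 4  [load 10/11]
  3 → cabin 5  [load 9/11]
  3 → cabin 6 (new)  [load 3/11]
  2 → cabin 1  [load 11/11]
  1 → cabin 3  [load 11/11]
  1 → cabin 4  [load 11/11]
  1 → cabin 5  [load 10/11]
6 cabins opened.

6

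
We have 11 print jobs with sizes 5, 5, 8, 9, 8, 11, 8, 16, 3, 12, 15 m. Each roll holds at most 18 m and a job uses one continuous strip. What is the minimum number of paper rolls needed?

Total = 16 + 15 + 12 + 11 + 9 + 8 + 8 + 8 + 5 + 5 + 3 = 100 m.
Lower bound: ⌈100/18⌉ = 6 paper rolls.
A packing using 6 paper rolls:
  roll 1: 16 = 16
  roll 2: 15 + 3 = 18
  roll 3: 12 + 5 = 17
  roll 4: 11 + 5 = 16
  roll 5: 9 + 8 = 17
  roll 6: 8 + 8 = 16
This matches the lower bound, so 6 is optimal.

6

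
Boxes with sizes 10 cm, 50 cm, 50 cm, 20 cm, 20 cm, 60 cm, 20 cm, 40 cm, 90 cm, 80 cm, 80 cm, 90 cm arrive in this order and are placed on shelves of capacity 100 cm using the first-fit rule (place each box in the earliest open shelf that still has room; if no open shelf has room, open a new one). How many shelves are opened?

7

  10 → shelf 1 (new)  [load 10/100]
  50 → shelf 1  [load 60/100]
  50 → shelf 2 (new)  [load 50/100]
  20 → shelf 1  [load 80/100]
  20 → shelf 1  [load 100/100]
  60 → shelf 3 (new)  [load 60/100]
  20 → shelf 2  [load 70/100]
  40 → shelf 3  [load 100/100]
  90 → shelf 4 (new)  [load 90/100]
  80 → shelf 5 (new)  [load 80/100]
  80 → shelf 6 (new)  [load 80/100]
  90 → shelf 7 (new)  [load 90/100]
7 shelves opened.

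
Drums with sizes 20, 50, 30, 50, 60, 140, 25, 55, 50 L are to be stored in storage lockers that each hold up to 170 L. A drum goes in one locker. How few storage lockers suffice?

Total = 140 + 60 + 55 + 50 + 50 + 50 + 30 + 25 + 20 = 480 L.
Lower bound: ⌈480/170⌉ = 3 storage lockers.
A packing using 3 storage lockers:
  locker 1: 140 + 30 = 170
  locker 2: 60 + 55 + 50 = 165
  locker 3: 50 + 50 + 25 + 20 = 145
This matches the lower bound, so 3 is optimal.

3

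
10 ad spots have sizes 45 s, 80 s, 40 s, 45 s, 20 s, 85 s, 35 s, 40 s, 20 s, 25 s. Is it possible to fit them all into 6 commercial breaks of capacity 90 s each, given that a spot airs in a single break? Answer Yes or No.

Yes

A valid assignment using 6 commercial breaks:
  break 1: 85 = 85
  break 2: 80 = 80
  break 3: 45 + 45 = 90
  break 4: 40 + 40 = 80
  break 5: 35 + 25 + 20 = 80
  break 6: 20 = 20
Every load is within 90 s, so 6 commercial breaks suffice.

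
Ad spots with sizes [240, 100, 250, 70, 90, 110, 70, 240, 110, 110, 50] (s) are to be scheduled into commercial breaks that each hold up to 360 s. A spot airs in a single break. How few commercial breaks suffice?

Total = 250 + 240 + 240 + 110 + 110 + 110 + 100 + 90 + 70 + 70 + 50 = 1440 s.
Lower bound: ⌈1440/360⌉ = 4 commercial breaks.
A packing using 5 commercial breaks:
  break 1: 250 + 110 = 360
  break 2: 240 + 110 = 350
  break 3: 240 + 110 = 350
  break 4: 100 + 90 + 70 + 70 = 330
  break 5: 50 = 50
No arrangement into 4 commercial breaks stays within capacity, so 5 is optimal.

5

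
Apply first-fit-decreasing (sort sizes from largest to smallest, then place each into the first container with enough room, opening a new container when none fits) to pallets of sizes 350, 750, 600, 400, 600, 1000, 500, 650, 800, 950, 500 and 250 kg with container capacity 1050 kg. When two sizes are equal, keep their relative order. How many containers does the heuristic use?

Sorted descending: 1000, 950, 800, 750, 650, 600, 600, 500, 500, 400, 350, 250.
  1000 → container 1 (new)  [load 1000/1050]
  950 → container 2 (new)  [load 950/1050]
  800 → container 3 (new)  [load 800/1050]
  750 → container 4 (new)  [load 750/1050]
  650 → container 5 (new)  [load 650/1050]
  600 → container 6 (new)  [load 600/1050]
  600 → container 7 (new)  [load 600/1050]
  500 → container 8 (new)  [load 500/1050]
  500 → container 8  [load 1000/1050]
  400 → container 5  [load 1050/1050]
  350 → container 6  [load 950/1050]
  250 → container 3  [load 1050/1050]
8 containers opened.

8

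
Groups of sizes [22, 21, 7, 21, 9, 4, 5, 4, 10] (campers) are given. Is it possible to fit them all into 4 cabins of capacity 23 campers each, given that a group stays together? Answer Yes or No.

Total = 103 campers; ⌈103/23⌉ = 5.
At least 5 cabins are required, but only 4 are allowed.

No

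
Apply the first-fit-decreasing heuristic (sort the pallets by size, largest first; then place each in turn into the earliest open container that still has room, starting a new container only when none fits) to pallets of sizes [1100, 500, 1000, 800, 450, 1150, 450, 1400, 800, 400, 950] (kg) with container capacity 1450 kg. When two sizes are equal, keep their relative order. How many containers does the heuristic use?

7

Sorted descending: 1400, 1150, 1100, 1000, 950, 800, 800, 500, 450, 450, 400.
  1400 → container 1 (new)  [load 1400/1450]
  1150 → container 2 (new)  [load 1150/1450]
  1100 → container 3 (new)  [load 1100/1450]
  1000 → container 4 (new)  [load 1000/1450]
  950 → container 5 (new)  [load 950/1450]
  800 → container 6 (new)  [load 800/1450]
  800 → container 7 (new)  [load 800/1450]
  500 → container 5  [load 1450/1450]
  450 → container 4  [load 1450/1450]
  450 → container 6  [load 1250/1450]
  400 → container 7  [load 1200/1450]
7 containers opened.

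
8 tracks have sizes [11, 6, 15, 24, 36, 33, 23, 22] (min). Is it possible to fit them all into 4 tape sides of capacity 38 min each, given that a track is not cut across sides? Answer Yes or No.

Total = 170 min; ⌈170/38⌉ = 5.
At least 5 tape sides are required, but only 4 are allowed.

No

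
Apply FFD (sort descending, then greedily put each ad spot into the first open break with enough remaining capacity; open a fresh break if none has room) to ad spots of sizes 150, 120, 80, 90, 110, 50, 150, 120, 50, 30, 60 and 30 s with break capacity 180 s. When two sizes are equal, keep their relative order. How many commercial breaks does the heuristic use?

Sorted descending: 150, 150, 120, 120, 110, 90, 80, 60, 50, 50, 30, 30.
  150 → break 1 (new)  [load 150/180]
  150 → break 2 (new)  [load 150/180]
  120 → break 3 (new)  [load 120/180]
  120 → break 4 (new)  [load 120/180]
  110 → break 5 (new)  [load 110/180]
  90 → break 6 (new)  [load 90/180]
  80 → break 6  [load 170/180]
  60 → break 3  [load 180/180]
  50 → break 4  [load 170/180]
  50 → break 5  [load 160/180]
  30 → break 1  [load 180/180]
  30 → break 2  [load 180/180]
6 commercial breaks opened.

6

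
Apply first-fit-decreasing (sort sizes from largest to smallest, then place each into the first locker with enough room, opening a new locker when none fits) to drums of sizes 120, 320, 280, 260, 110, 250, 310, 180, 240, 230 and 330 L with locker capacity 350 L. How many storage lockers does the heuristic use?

9

Sorted descending: 330, 320, 310, 280, 260, 250, 240, 230, 180, 120, 110.
  330 → locker 1 (new)  [load 330/350]
  320 → locker 2 (new)  [load 320/350]
  310 → locker 3 (new)  [load 310/350]
  280 → locker 4 (new)  [load 280/350]
  260 → locker 5 (new)  [load 260/350]
  250 → locker 6 (new)  [load 250/350]
  240 → locker 7 (new)  [load 240/350]
  230 → locker 8 (new)  [load 230/350]
  180 → locker 9 (new)  [load 180/350]
  120 → locker 8  [load 350/350]
  110 → locker 7  [load 350/350]
9 storage lockers opened.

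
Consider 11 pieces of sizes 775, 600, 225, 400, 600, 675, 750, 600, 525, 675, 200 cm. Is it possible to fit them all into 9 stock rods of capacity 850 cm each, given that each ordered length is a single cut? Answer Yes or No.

A valid assignment using 9 stock rods:
  stock rod 1: 775 = 775
  stock rod 2: 750 = 750
  stock rod 3: 675 = 675
  stock rod 4: 675 = 675
  stock rod 5: 600 + 225 = 825
  stock rod 6: 600 + 200 = 800
  stock rod 7: 600 = 600
  stock rod 8: 525 = 525
  stock rod 9: 400 = 400
Every load is within 850 cm, so 9 stock rods suffice.

Yes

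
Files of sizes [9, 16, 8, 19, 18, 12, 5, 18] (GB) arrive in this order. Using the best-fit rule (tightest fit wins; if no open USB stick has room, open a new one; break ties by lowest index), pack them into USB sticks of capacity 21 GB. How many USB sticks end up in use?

  9 → USB stick 1 (new)  [load 9/21]
  16 → USB stick 2 (new)  [load 16/21]
  8 → USB stick 1  [load 17/21]
  19 → USB stick 3 (new)  [load 19/21]
  18 → USB stick 4 (new)  [load 18/21]
  12 → USB stick 5 (new)  [load 12/21]
  5 → USB stick 2  [load 21/21]
  18 → USB stick 6 (new)  [load 18/21]
6 USB sticks opened.

6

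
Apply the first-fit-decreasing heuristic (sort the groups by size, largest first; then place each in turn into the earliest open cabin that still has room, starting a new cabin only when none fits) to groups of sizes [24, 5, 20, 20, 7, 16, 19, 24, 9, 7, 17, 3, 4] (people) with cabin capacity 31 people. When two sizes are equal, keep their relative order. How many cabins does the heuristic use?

Sorted descending: 24, 24, 20, 20, 19, 17, 16, 9, 7, 7, 5, 4, 3.
  24 → cabin 1 (new)  [load 24/31]
  24 → cabin 2 (new)  [load 24/31]
  20 → cabin 3 (new)  [load 20/31]
  20 → cabin 4 (new)  [load 20/31]
  19 → cabin 5 (new)  [load 19/31]
  17 → cabin 6 (new)  [load 17/31]
  16 → cabin 7 (new)  [load 16/31]
  9 → cabin 3  [load 29/31]
  7 → cabin 1  [load 31/31]
  7 → cabin 2  [load 31/31]
  5 → cabin 4  [load 25/31]
  4 → cabin 4  [load 29/31]
  3 → cabin 5  [load 22/31]
7 cabins opened.

7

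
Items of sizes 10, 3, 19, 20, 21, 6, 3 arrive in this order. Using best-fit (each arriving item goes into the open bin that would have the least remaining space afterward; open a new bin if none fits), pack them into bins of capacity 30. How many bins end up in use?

4

  10 → bin 1 (new)  [load 10/30]
  3 → bin 1  [load 13/30]
  19 → bin 2 (new)  [load 19/30]
  20 → bin 3 (new)  [load 20/30]
  21 → bin 4 (new)  [load 21/30]
  6 → bin 4  [load 27/30]
  3 → bin 4  [load 30/30]
4 bins opened.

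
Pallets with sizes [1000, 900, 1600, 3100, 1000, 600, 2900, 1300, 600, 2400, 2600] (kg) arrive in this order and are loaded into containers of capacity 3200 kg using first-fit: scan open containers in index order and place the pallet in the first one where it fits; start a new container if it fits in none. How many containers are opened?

7

  1000 → container 1 (new)  [load 1000/3200]
  900 → container 1  [load 1900/3200]
  1600 → container 2 (new)  [load 1600/3200]
  3100 → container 3 (new)  [load 3100/3200]
  1000 → container 1  [load 2900/3200]
  600 → container 2  [load 2200/3200]
  2900 → container 4 (new)  [load 2900/3200]
  1300 → container 5 (new)  [load 1300/3200]
  600 → container 2  [load 2800/3200]
  2400 → container 6 (new)  [load 2400/3200]
  2600 → container 7 (new)  [load 2600/3200]
7 containers opened.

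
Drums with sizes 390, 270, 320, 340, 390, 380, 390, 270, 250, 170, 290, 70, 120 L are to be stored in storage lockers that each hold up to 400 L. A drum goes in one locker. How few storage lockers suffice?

Total = 390 + 390 + 390 + 380 + 340 + 320 + 290 + 270 + 270 + 250 + 170 + 120 + 70 = 3650 L.
Lower bound: ⌈3650/400⌉ = 10 storage lockers.
A packing using 11 storage lockers:
  locker 1: 390 = 390
  locker 2: 390 = 390
  locker 3: 390 = 390
  locker 4: 380 = 380
  locker 5: 340 = 340
  locker 6: 320 + 70 = 390
  locker 7: 290 = 290
  locker 8: 270 + 120 = 390
  locker 9: 270 = 270
  locker 10: 250 = 250
  locker 11: 170 = 170
No arrangement into 10 storage lockers stays within capacity, so 11 is optimal.

11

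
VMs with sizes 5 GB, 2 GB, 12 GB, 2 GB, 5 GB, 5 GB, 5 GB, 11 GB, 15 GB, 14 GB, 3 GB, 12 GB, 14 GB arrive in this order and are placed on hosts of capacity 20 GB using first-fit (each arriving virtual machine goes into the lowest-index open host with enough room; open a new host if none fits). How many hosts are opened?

7

  5 → host 1 (new)  [load 5/20]
  2 → host 1  [load 7/20]
  12 → host 1  [load 19/20]
  2 → host 2 (new)  [load 2/20]
  5 → host 2  [load 7/20]
  5 → host 2  [load 12/20]
  5 → host 2  [load 17/20]
  11 → host 3 (new)  [load 11/20]
  15 → host 4 (new)  [load 15/20]
  14 → host 5 (new)  [load 14/20]
  3 → host 2  [load 20/20]
  12 → host 6 (new)  [load 12/20]
  14 → host 7 (new)  [load 14/20]
7 hosts opened.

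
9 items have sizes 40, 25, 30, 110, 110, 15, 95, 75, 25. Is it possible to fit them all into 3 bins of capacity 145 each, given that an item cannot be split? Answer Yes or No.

Total = 525; ⌈525/145⌉ = 4.
At least 4 bins are required, but only 3 are allowed.

No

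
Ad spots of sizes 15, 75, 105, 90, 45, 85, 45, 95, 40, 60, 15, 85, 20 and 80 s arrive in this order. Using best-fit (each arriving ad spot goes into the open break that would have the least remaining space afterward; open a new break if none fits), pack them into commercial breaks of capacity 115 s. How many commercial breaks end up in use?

  15 → break 1 (new)  [load 15/115]
  75 → break 1  [load 90/115]
  105 → break 2 (new)  [load 105/115]
  90 → break 3 (new)  [load 90/115]
  45 → break 4 (new)  [load 45/115]
  85 → break 5 (new)  [load 85/115]
  45 → break 4  [load 90/115]
  95 → break 6 (new)  [load 95/115]
  40 → break 7 (new)  [load 40/115]
  60 → break 7  [load 100/115]
  15 → break 7  [load 115/115]
  85 → break 8 (new)  [load 85/115]
  20 → break 6  [load 115/115]
  80 → break 9 (new)  [load 80/115]
9 commercial breaks opened.

9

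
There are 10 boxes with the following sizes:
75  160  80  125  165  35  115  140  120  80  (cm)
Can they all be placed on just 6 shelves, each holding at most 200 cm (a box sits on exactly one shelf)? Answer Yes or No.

A valid assignment using 6 shelves:
  shelf 1: 165 + 35 = 200
  shelf 2: 160 = 160
  shelf 3: 140 = 140
  shelf 4: 125 + 75 = 200
  shelf 5: 120 + 80 = 200
  shelf 6: 115 + 80 = 195
Every load is within 200 cm, so 6 shelves suffice.

Yes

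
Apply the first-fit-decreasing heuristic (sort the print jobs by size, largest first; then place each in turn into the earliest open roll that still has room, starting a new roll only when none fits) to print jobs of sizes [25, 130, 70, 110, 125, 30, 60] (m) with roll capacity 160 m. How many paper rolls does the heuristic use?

Sorted descending: 130, 125, 110, 70, 60, 30, 25.
  130 → roll 1 (new)  [load 130/160]
  125 → roll 2 (new)  [load 125/160]
  110 → roll 3 (new)  [load 110/160]
  70 → roll 4 (new)  [load 70/160]
  60 → roll 4  [load 130/160]
  30 → roll 1  [load 160/160]
  25 → roll 2  [load 150/160]
4 paper rolls opened.

4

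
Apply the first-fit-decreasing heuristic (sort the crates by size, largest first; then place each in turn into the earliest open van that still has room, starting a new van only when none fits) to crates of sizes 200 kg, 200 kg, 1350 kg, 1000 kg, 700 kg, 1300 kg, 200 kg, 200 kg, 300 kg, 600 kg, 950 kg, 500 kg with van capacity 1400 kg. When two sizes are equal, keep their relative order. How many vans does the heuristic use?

6

Sorted descending: 1350, 1300, 1000, 950, 700, 600, 500, 300, 200, 200, 200, 200.
  1350 → van 1 (new)  [load 1350/1400]
  1300 → van 2 (new)  [load 1300/1400]
  1000 → van 3 (new)  [load 1000/1400]
  950 → van 4 (new)  [load 950/1400]
  700 → van 5 (new)  [load 700/1400]
  600 → van 5  [load 1300/1400]
  500 → van 6 (new)  [load 500/1400]
  300 → van 3  [load 1300/1400]
  200 → van 4  [load 1150/1400]
  200 → van 4  [load 1350/1400]
  200 → van 6  [load 700/1400]
  200 → van 6  [load 900/1400]
6 vans opened.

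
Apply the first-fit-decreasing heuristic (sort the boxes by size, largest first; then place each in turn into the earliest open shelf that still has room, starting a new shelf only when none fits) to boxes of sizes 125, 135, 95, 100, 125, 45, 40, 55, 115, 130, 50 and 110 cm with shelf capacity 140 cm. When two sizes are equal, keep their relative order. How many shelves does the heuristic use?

Sorted descending: 135, 130, 125, 125, 115, 110, 100, 95, 55, 50, 45, 40.
  135 → shelf 1 (new)  [load 135/140]
  130 → shelf 2 (new)  [load 130/140]
  125 → shelf 3 (new)  [load 125/140]
  125 → shelf 4 (new)  [load 125/140]
  115 → shelf 5 (new)  [load 115/140]
  110 → shelf 6 (new)  [load 110/140]
  100 → shelf 7 (new)  [load 100/140]
  95 → shelf 8 (new)  [load 95/140]
  55 → shelf 9 (new)  [load 55/140]
  50 → shelf 9  [load 105/140]
  45 → shelf 8  [load 140/140]
  40 → shelf 7  [load 140/140]
9 shelves opened.

9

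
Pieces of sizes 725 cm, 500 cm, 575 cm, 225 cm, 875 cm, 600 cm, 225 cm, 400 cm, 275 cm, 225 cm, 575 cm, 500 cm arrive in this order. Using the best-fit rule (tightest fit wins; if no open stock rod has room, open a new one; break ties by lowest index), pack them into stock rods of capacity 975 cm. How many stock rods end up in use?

7

  725 → stock rod 1 (new)  [load 725/975]
  500 → stock rod 2 (new)  [load 500/975]
  575 → stock rod 3 (new)  [load 575/975]
  225 → stock rod 1  [load 950/975]
  875 → stock rod 4 (new)  [load 875/975]
  600 → stock rod 5 (new)  [load 600/975]
  225 → stock rod 5  [load 825/975]
  400 → stock rod 3  [load 975/975]
  275 → stock rod 2  [load 775/975]
  225 → stock rod 6 (new)  [load 225/975]
  575 → stock rod 6  [load 800/975]
  500 → stock rod 7 (new)  [load 500/975]
7 stock rods opened.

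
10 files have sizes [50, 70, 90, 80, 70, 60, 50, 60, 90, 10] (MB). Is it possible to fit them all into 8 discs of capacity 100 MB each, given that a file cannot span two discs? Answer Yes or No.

A valid assignment using 8 discs:
  disc 1: 90 + 10 = 100
  disc 2: 90 = 90
  disc 3: 80 = 80
  disc 4: 70 = 70
  disc 5: 70 = 70
  disc 6: 60 = 60
  disc 7: 60 = 60
  disc 8: 50 + 50 = 100
Every load is within 100 MB, so 8 discs suffice.

Yes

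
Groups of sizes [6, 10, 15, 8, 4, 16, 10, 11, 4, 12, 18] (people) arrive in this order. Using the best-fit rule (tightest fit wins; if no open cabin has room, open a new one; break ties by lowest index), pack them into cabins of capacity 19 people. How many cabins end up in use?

7

  6 → cabin 1 (new)  [load 6/19]
  10 → cabin 1  [load 16/19]
  15 → cabin 2 (new)  [load 15/19]
  8 → cabin 3 (new)  [load 8/19]
  4 → cabin 2  [load 19/19]
  16 → cabin 4 (new)  [load 16/19]
  10 → cabin 3  [load 18/19]
  11 → cabin 5 (new)  [load 11/19]
  4 → cabin 5  [load 15/19]
  12 → cabin 6 (new)  [load 12/19]
  18 → cabin 7 (new)  [load 18/19]
7 cabins opened.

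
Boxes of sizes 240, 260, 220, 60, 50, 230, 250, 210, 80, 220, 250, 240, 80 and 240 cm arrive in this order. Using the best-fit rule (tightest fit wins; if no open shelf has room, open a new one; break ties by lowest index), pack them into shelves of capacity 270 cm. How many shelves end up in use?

  240 → shelf 1 (new)  [load 240/270]
  260 → shelf 2 (new)  [load 260/270]
  220 → shelf 3 (new)  [load 220/270]
  60 → shelf 4 (new)  [load 60/270]
  50 → shelf 3  [load 270/270]
  230 → shelf 5 (new)  [load 230/270]
  250 → shelf 6 (new)  [load 250/270]
  210 → shelf 4  [load 270/270]
  80 → shelf 7 (new)  [load 80/270]
  220 → shelf 8 (new)  [load 220/270]
  250 → shelf 9 (new)  [load 250/270]
  240 → shelf 10 (new)  [load 240/270]
  80 → shelf 7  [load 160/270]
  240 → shelf 11 (new)  [load 240/270]
11 shelves opened.

11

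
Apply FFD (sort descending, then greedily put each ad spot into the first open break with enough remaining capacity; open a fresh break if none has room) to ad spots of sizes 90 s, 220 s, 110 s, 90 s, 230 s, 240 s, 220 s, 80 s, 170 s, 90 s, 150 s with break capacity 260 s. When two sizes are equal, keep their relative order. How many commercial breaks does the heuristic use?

7

Sorted descending: 240, 230, 220, 220, 170, 150, 110, 90, 90, 90, 80.
  240 → break 1 (new)  [load 240/260]
  230 → break 2 (new)  [load 230/260]
  220 → break 3 (new)  [load 220/260]
  220 → break 4 (new)  [load 220/260]
  170 → break 5 (new)  [load 170/260]
  150 → break 6 (new)  [load 150/260]
  110 → break 6  [load 260/260]
  90 → break 5  [load 260/260]
  90 → break 7 (new)  [load 90/260]
  90 → break 7  [load 180/260]
  80 → break 7  [load 260/260]
7 commercial breaks opened.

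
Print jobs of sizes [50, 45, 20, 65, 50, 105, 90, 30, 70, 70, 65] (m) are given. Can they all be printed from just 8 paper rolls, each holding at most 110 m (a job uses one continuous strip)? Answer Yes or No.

A valid assignment using 7 paper rolls:
  roll 1: 105 = 105
  roll 2: 90 + 20 = 110
  roll 3: 70 + 30 = 100
  roll 4: 70 = 70
  roll 5: 65 + 45 = 110
  roll 6: 65 = 65
  roll 7: 50 + 50 = 100
That uses only 7 ≤ 8, so 8 paper rolls are enough.

Yes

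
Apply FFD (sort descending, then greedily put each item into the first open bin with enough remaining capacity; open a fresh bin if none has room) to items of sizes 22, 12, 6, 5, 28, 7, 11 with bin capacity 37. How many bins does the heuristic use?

3

Sorted descending: 28, 22, 12, 11, 7, 6, 5.
  28 → bin 1 (new)  [load 28/37]
  22 → bin 2 (new)  [load 22/37]
  12 → bin 2  [load 34/37]
  11 → bin 3 (new)  [load 11/37]
  7 → bin 1  [load 35/37]
  6 → bin 3  [load 17/37]
  5 → bin 3  [load 22/37]
3 bins opened.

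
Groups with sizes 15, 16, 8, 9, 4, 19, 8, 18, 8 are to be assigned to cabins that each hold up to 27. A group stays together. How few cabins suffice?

Total = 19 + 18 + 16 + 15 + 9 + 8 + 8 + 8 + 4 = 105.
Lower bound: ⌈105/27⌉ = 4 cabins.
A packing using 4 cabins:
  cabin 1: 19 + 8 = 27
  cabin 2: 18 + 9 = 27
  cabin 3: 16 + 8 = 24
  cabin 4: 15 + 8 + 4 = 27
This matches the lower bound, so 4 is optimal.

4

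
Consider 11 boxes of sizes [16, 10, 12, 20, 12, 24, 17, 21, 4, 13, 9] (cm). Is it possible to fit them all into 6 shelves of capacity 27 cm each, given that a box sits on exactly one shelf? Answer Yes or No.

No

Total = 158 cm; ⌈158/27⌉ = 6.
The bound of 6 does not rule out 6, but exhaustive search shows no assignment into 6 shelves of capacity 27 cm exists — the minimum is 7.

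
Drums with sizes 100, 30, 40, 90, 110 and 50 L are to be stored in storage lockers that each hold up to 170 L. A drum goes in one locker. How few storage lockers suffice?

3

Total = 110 + 100 + 90 + 50 + 40 + 30 = 420 L.
Lower bound: ⌈420/170⌉ = 3 storage lockers.
A packing using 3 storage lockers:
  locker 1: 110 + 50 = 160
  locker 2: 100 + 40 + 30 = 170
  locker 3: 90 = 90
This matches the lower bound, so 3 is optimal.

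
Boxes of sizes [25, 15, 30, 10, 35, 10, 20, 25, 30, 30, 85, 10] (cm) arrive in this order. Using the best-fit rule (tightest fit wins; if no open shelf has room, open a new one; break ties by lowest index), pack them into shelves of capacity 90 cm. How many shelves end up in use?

  25 → shelf 1 (new)  [load 25/90]
  15 → shelf 1  [load 40/90]
  30 → shelf 1  [load 70/90]
  10 → shelf 1  [load 80/90]
  35 → shelf 2 (new)  [load 35/90]
  10 → shelf 1  [load 90/90]
  20 → shelf 2  [load 55/90]
  25 → shelf 2  [load 80/90]
  30 → shelf 3 (new)  [load 30/90]
  30 → shelf 3  [load 60/90]
  85 → shelf 4 (new)  [load 85/90]
  10 → shelf 2  [load 90/90]
4 shelves opened.

4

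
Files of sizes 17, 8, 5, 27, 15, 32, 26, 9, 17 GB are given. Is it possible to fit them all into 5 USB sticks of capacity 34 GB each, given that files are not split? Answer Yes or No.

A valid assignment using 5 USB sticks:
  USB stick 1: 32 = 32
  USB stick 2: 27 + 5 = 32
  USB stick 3: 26 + 8 = 34
  USB stick 4: 17 + 17 = 34
  USB stick 5: 15 + 9 = 24
Every load is within 34 GB, so 5 USB sticks suffice.

Yes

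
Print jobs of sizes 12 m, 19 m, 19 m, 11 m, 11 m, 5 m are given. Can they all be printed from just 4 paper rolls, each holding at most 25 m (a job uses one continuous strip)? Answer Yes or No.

A valid assignment using 4 paper rolls:
  roll 1: 19 + 5 = 24
  roll 2: 19 = 19
  roll 3: 12 + 11 = 23
  roll 4: 11 = 11
Every load is within 25 m, so 4 paper rolls suffice.

Yes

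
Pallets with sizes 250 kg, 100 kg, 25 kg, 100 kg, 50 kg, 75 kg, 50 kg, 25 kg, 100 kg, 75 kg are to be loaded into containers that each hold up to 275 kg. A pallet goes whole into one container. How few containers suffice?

4

Total = 250 + 100 + 100 + 100 + 75 + 75 + 50 + 50 + 25 + 25 = 850 kg.
Lower bound: ⌈850/275⌉ = 4 containers.
A packing using 4 containers:
  container 1: 250 + 25 = 275
  container 2: 100 + 100 + 75 = 275
  container 3: 100 + 75 + 50 + 50 = 275
  container 4: 25 = 25
This matches the lower bound, so 4 is optimal.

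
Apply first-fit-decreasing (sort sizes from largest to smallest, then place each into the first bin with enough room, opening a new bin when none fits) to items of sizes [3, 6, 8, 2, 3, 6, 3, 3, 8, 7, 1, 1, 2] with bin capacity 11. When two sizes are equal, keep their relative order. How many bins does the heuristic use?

5

Sorted descending: 8, 8, 7, 6, 6, 3, 3, 3, 3, 2, 2, 1, 1.
  8 → bin 1 (new)  [load 8/11]
  8 → bin 2 (new)  [load 8/11]
  7 → bin 3 (new)  [load 7/11]
  6 → bin 4 (new)  [load 6/11]
  6 → bin 5 (new)  [load 6/11]
  3 → bin 1  [load 11/11]
  3 → bin 2  [load 11/11]
  3 → bin 3  [load 10/11]
  3 → bin 4  [load 9/11]
  2 → bin 4  [load 11/11]
  2 → bin 5  [load 8/11]
  1 → bin 3  [load 11/11]
  1 → bin 5  [load 9/11]
5 bins opened.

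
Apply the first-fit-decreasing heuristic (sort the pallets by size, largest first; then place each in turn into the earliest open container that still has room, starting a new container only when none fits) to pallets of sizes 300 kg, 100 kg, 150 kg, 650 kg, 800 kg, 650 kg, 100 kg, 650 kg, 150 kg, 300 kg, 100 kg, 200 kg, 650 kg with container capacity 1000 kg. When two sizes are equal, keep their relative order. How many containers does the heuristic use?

Sorted descending: 800, 650, 650, 650, 650, 300, 300, 200, 150, 150, 100, 100, 100.
  800 → container 1 (new)  [load 800/1000]
  650 → container 2 (new)  [load 650/1000]
  650 → container 3 (new)  [load 650/1000]
  650 → container 4 (new)  [load 650/1000]
  650 → container 5 (new)  [load 650/1000]
  300 → container 2  [load 950/1000]
  300 → container 3  [load 950/1000]
  200 → container 1  [load 1000/1000]
  150 → container 4  [load 800/1000]
  150 → container 4  [load 950/1000]
  100 → container 5  [load 750/1000]
  100 → container 5  [load 850/1000]
  100 → container 5  [load 950/1000]
5 containers opened.

5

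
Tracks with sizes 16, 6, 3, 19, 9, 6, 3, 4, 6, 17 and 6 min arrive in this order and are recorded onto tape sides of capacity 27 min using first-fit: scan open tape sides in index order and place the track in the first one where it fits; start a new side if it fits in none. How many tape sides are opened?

  16 → side 1 (new)  [load 16/27]
  6 → side 1  [load 22/27]
  3 → side 1  [load 25/27]
  19 → side 2 (new)  [load 19/27]
  9 → side 3 (new)  [load 9/27]
  6 → side 2  [load 25/27]
  3 → side 3  [load 12/27]
  4 → side 3  [load 16/27]
  6 → side 3  [load 22/27]
  17 → side 4 (new)  [load 17/27]
  6 → side 4  [load 23/27]
4 tape sides opened.

4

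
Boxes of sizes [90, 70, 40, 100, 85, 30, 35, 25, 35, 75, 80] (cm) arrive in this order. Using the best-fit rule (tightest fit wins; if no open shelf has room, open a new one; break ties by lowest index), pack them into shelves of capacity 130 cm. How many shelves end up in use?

6

  90 → shelf 1 (new)  [load 90/130]
  70 → shelf 2 (new)  [load 70/130]
  40 → shelf 1  [load 130/130]
  100 → shelf 3 (new)  [load 100/130]
  85 → shelf 4 (new)  [load 85/130]
  30 → shelf 3  [load 130/130]
  35 → shelf 4  [load 120/130]
  25 → shelf 2  [load 95/130]
  35 → shelf 2  [load 130/130]
  75 → shelf 5 (new)  [load 75/130]
  80 → shelf 6 (new)  [load 80/130]
6 shelves opened.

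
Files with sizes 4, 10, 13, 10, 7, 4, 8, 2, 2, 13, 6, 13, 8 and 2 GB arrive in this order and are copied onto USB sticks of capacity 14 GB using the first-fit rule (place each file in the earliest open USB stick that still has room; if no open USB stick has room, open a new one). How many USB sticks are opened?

8

  4 → USB stick 1 (new)  [load 4/14]
  10 → USB stick 1  [load 14/14]
  13 → USB stick 2 (new)  [load 13/14]
  10 → USB stick 3 (new)  [load 10/14]
  7 → USB stick 4 (new)  [load 7/14]
  4 → USB stick 3  [load 14/14]
  8 → USB stick 5 (new)  [load 8/14]
  2 → USB stick 4  [load 9/14]
  2 → USB stick 4  [load 11/14]
  13 → USB stick 6 (new)  [load 13/14]
  6 → USB stick 5  [load 14/14]
  13 → USB stick 7 (new)  [load 13/14]
  8 → USB stick 8 (new)  [load 8/14]
  2 → USB stick 4  [load 13/14]
8 USB sticks opened.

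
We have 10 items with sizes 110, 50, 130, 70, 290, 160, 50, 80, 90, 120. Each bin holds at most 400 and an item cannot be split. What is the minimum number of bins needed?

3

Total = 290 + 160 + 130 + 120 + 110 + 90 + 80 + 70 + 50 + 50 = 1150.
Lower bound: ⌈1150/400⌉ = 3 bins.
A packing using 3 bins:
  bin 1: 290 + 110 = 400
  bin 2: 160 + 130 + 90 = 380
  bin 3: 120 + 80 + 70 + 50 + 50 = 370
This matches the lower bound, so 3 is optimal.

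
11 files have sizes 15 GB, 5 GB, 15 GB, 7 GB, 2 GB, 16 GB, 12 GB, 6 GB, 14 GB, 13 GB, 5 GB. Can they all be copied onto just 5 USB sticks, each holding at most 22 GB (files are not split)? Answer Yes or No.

Total = 110 GB; ⌈110/22⌉ = 5.
6 files each exceed half the capacity and cannot share a USB stick, forcing at least 6 USB sticks.
At least 6 USB sticks are required, but only 5 are allowed.

No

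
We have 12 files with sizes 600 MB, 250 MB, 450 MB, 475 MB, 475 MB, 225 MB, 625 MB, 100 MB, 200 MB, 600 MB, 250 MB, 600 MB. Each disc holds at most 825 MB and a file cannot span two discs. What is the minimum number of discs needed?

7

Total = 625 + 600 + 600 + 600 + 475 + 475 + 450 + 250 + 250 + 225 + 200 + 100 = 4850 MB.
Lower bound: ⌈4850/825⌉ = 6 discs.
Also, 7 files each exceed 825/2 MB, and no two of those can share a disc, so at least 7 discs are needed.
A packing using 7 discs:
  disc 1: 625 + 200 = 825
  disc 2: 600 + 225 = 825
  disc 3: 600 + 100 = 700
  disc 4: 600 = 600
  disc 5: 475 + 250 = 725
  disc 6: 475 + 250 = 725
  disc 7: 450 = 450
This matches the lower bound, so 7 is optimal.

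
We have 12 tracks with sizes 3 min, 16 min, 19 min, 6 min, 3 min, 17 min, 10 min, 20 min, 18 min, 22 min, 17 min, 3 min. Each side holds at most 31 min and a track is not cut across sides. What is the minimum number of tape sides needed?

Total = 22 + 20 + 19 + 18 + 17 + 17 + 16 + 10 + 6 + 3 + 3 + 3 = 154 min.
Lower bound: ⌈154/31⌉ = 5 tape sides.
Also, 7 tracks each exceed 31/2 min, and no two of those can share a side, so at least 7 tape sides are needed.
A packing using 7 tape sides:
  side 1: 22 + 6 + 3 = 31
  side 2: 20 + 10 = 30
  side 3: 19 + 3 + 3 = 25
  side 4: 18 = 18
  side 5: 17 = 17
  side 6: 17 = 17
  side 7: 16 = 16
This matches the lower bound, so 7 is optimal.

7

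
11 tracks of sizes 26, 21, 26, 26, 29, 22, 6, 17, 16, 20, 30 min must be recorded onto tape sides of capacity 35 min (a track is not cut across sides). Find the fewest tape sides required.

Total = 30 + 29 + 26 + 26 + 26 + 22 + 21 + 20 + 17 + 16 + 6 = 239 min.
Lower bound: ⌈239/35⌉ = 7 tape sides.
Also, 8 tracks each exceed 35/2 min, and no two of those can share a side, so at least 8 tape sides are needed.
A packing using 9 tape sides:
  side 1: 30 = 30
  side 2: 29 + 6 = 35
  side 3: 26 = 26
  side 4: 26 = 26
  side 5: 26 = 26
  side 6: 22 = 22
  side 7: 21 = 21
  side 8: 20 = 20
  side 9: 17 + 16 = 33
No arrangement into 8 tape sides stays within capacity, so 9 is optimal.

9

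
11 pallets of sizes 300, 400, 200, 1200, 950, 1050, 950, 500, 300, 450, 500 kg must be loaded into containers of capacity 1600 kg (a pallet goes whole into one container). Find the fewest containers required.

Total = 1200 + 1050 + 950 + 950 + 500 + 500 + 450 + 400 + 300 + 300 + 200 = 6800 kg.
Lower bound: ⌈6800/1600⌉ = 5 containers.
A packing using 5 containers:
  container 1: 1200 + 400 = 1600
  container 2: 1050 + 500 = 1550
  container 3: 950 + 500 = 1450
  container 4: 950 + 450 + 200 = 1600
  container 5: 300 + 300 = 600
This matches the lower bound, so 5 is optimal.

5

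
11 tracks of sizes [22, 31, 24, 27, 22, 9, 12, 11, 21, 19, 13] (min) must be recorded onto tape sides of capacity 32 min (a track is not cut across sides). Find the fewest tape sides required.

Total = 31 + 27 + 24 + 22 + 22 + 21 + 19 + 13 + 12 + 11 + 9 = 211 min.
Lower bound: ⌈211/32⌉ = 7 tape sides.
A packing using 8 tape sides:
  side 1: 31 = 31
  side 2: 27 = 27
  side 3: 24 = 24
  side 4: 22 + 9 = 31
  side 5: 22 = 22
  side 6: 21 + 11 = 32
  side 7: 19 + 13 = 32
  side 8: 12 = 12
No arrangement into 7 tape sides stays within capacity, so 8 is optimal.

8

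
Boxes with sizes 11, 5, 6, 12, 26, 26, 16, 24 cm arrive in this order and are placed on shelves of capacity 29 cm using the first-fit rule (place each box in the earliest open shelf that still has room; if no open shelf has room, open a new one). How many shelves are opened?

5

  11 → shelf 1 (new)  [load 11/29]
  5 → shelf 1  [load 16/29]
  6 → shelf 1  [load 22/29]
  12 → shelf 2 (new)  [load 12/29]
  26 → shelf 3 (new)  [load 26/29]
  26 → shelf 4 (new)  [load 26/29]
  16 → shelf 2  [load 28/29]
  24 → shelf 5 (new)  [load 24/29]
5 shelves opened.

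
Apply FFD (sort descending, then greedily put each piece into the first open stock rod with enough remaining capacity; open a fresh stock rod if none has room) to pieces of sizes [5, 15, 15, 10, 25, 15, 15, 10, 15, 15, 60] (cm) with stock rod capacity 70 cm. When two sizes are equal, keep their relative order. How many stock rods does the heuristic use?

3

Sorted descending: 60, 25, 15, 15, 15, 15, 15, 15, 10, 10, 5.
  60 → stock rod 1 (new)  [load 60/70]
  25 → stock rod 2 (new)  [load 25/70]
  15 → stock rod 2  [load 40/70]
  15 → stock rod 2  [load 55/70]
  15 → stock rod 2  [load 70/70]
  15 → stock rod 3 (new)  [load 15/70]
  15 → stock rod 3  [load 30/70]
  15 → stock rod 3  [load 45/70]
  10 → stock rod 1  [load 70/70]
  10 → stock rod 3  [load 55/70]
  5 → stock rod 3  [load 60/70]
3 stock rods opened.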